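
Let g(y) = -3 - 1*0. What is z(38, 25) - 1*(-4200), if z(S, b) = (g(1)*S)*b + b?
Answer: 1375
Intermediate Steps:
g(y) = -3 (g(y) = -3 + 0 = -3)
z(S, b) = b - 3*S*b (z(S, b) = (-3*S)*b + b = -3*S*b + b = b - 3*S*b)
z(38, 25) - 1*(-4200) = 25*(1 - 3*38) - 1*(-4200) = 25*(1 - 114) + 4200 = 25*(-113) + 4200 = -2825 + 4200 = 1375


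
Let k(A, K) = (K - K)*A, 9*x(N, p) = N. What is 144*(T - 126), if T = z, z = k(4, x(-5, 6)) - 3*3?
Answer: -19440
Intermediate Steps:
x(N, p) = N/9
k(A, K) = 0 (k(A, K) = 0*A = 0)
z = -9 (z = 0 - 3*3 = 0 - 9 = -9)
T = -9
144*(T - 126) = 144*(-9 - 126) = 144*(-135) = -19440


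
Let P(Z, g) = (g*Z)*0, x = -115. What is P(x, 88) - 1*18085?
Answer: -18085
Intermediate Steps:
P(Z, g) = 0 (P(Z, g) = (Z*g)*0 = 0)
P(x, 88) - 1*18085 = 0 - 1*18085 = 0 - 18085 = -18085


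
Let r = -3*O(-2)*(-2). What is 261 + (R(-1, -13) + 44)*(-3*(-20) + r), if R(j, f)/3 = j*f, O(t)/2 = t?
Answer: 3249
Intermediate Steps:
O(t) = 2*t
r = -24 (r = -6*(-2)*(-2) = -3*(-4)*(-2) = 12*(-2) = -24)
R(j, f) = 3*f*j (R(j, f) = 3*(j*f) = 3*(f*j) = 3*f*j)
261 + (R(-1, -13) + 44)*(-3*(-20) + r) = 261 + (3*(-13)*(-1) + 44)*(-3*(-20) - 24) = 261 + (39 + 44)*(60 - 24) = 261 + 83*36 = 261 + 2988 = 3249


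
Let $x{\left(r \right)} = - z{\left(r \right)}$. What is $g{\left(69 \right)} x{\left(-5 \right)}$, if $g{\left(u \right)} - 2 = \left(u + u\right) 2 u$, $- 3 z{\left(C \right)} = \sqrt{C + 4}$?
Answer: $\frac{19046 i}{3} \approx 6348.7 i$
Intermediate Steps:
$z{\left(C \right)} = - \frac{\sqrt{4 + C}}{3}$ ($z{\left(C \right)} = - \frac{\sqrt{C + 4}}{3} = - \frac{\sqrt{4 + C}}{3}$)
$g{\left(u \right)} = 2 + 4 u^{2}$ ($g{\left(u \right)} = 2 + \left(u + u\right) 2 u = 2 + 2 u 2 u = 2 + 4 u^{2}$)
$x{\left(r \right)} = \frac{\sqrt{4 + r}}{3}$ ($x{\left(r \right)} = - \frac{\left(-1\right) \sqrt{4 + r}}{3} = \frac{\sqrt{4 + r}}{3}$)
$g{\left(69 \right)} x{\left(-5 \right)} = \left(2 + 4 \cdot 69^{2}\right) \frac{\sqrt{4 - 5}}{3} = \left(2 + 4 \cdot 4761\right) \frac{\sqrt{-1}}{3} = \left(2 + 19044\right) \frac{i}{3} = 19046 \frac{i}{3} = \frac{19046 i}{3}$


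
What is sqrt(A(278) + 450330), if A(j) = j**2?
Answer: sqrt(527614) ≈ 726.37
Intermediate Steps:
sqrt(A(278) + 450330) = sqrt(278**2 + 450330) = sqrt(77284 + 450330) = sqrt(527614)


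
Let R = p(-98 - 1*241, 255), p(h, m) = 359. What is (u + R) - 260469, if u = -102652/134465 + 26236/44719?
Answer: -1564078995207898/6013140335 ≈ -2.6011e+5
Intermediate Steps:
R = 359
u = -1062671048/6013140335 (u = -102652*1/134465 + 26236*(1/44719) = -102652/134465 + 26236/44719 = -1062671048/6013140335 ≈ -0.17672)
(u + R) - 260469 = (-1062671048/6013140335 + 359) - 260469 = 2157654709217/6013140335 - 260469 = -1564078995207898/6013140335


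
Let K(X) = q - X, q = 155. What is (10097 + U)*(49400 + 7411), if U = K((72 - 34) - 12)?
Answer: 580949286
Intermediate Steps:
K(X) = 155 - X
U = 129 (U = 155 - ((72 - 34) - 12) = 155 - (38 - 12) = 155 - 1*26 = 155 - 26 = 129)
(10097 + U)*(49400 + 7411) = (10097 + 129)*(49400 + 7411) = 10226*56811 = 580949286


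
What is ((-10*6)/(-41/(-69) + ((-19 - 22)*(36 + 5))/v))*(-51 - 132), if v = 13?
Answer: -2462265/28864 ≈ -85.306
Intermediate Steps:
((-10*6)/(-41/(-69) + ((-19 - 22)*(36 + 5))/v))*(-51 - 132) = ((-10*6)/(-41/(-69) + ((-19 - 22)*(36 + 5))/13))*(-51 - 132) = -60/(-41*(-1/69) - 41*41*(1/13))*(-183) = -60/(41/69 - 1681*1/13)*(-183) = -60/(41/69 - 1681/13)*(-183) = -60/(-115456/897)*(-183) = -60*(-897/115456)*(-183) = (13455/28864)*(-183) = -2462265/28864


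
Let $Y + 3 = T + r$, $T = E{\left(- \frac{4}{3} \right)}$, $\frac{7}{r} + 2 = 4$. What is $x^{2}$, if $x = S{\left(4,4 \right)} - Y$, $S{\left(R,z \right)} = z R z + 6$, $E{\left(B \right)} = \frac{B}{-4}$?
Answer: $\frac{172225}{36} \approx 4784.0$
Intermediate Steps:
$E{\left(B \right)} = - \frac{B}{4}$ ($E{\left(B \right)} = B \left(- \frac{1}{4}\right) = - \frac{B}{4}$)
$r = \frac{7}{2}$ ($r = \frac{7}{-2 + 4} = \frac{7}{2} \approx 3.5$)
$S{\left(R,z \right)} = 6 + R z^{2}$ ($S{\left(R,z \right)} = R z z + 6 = R z^{2} + 6 = 6 + R z^{2}$)
$T = \frac{1}{3}$ ($T = - \frac{\left(-4\right) \frac{1}{3}}{4} = \left(- \frac{1}{4}\right) \left(- \frac{4}{3}\right) = \frac{1}{3} \approx 0.33333$)
$Y = \frac{5}{6}$ ($Y = -3 + \left(\frac{1}{3} + \frac{7}{2}\right) = -3 + \frac{23}{6} = \frac{5}{6} \approx 0.83333$)
$x = \frac{415}{6}$ ($x = \left(6 + 4 \cdot 4^{2}\right) - \frac{5}{6} = \left(6 + 4 \cdot 16\right) - \frac{5}{6} = \left(6 + 64\right) - \frac{5}{6} = 70 - \frac{5}{6} = \frac{415}{6} \approx 69.167$)
$x^{2} = \left(\frac{415}{6}\right)^{2} = \frac{172225}{36}$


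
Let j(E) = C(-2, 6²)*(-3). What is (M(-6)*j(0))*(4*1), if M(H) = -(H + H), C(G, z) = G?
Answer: 288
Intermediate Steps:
M(H) = -2*H
j(E) = 6 (j(E) = -2*(-3) = 6)
(M(-6)*j(0))*(4*1) = (-2*(-6)*6)*(4*1) = (12*6)*4 = 72*4 = 288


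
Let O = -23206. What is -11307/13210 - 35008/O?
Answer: 100032719/153275630 ≈ 0.65263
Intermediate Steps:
-11307/13210 - 35008/O = -11307/13210 - 35008/(-23206) = -11307*1/13210 - 35008*(-1/23206) = -11307/13210 + 17504/11603 = 100032719/153275630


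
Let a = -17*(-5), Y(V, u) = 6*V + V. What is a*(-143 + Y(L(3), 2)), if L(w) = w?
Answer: -10370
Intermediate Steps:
Y(V, u) = 7*V
a = 85
a*(-143 + Y(L(3), 2)) = 85*(-143 + 7*3) = 85*(-143 + 21) = 85*(-122) = -10370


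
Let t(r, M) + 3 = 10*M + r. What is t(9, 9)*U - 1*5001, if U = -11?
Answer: -6057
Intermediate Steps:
t(r, M) = -3 + r + 10*M (t(r, M) = -3 + (10*M + r) = -3 + (r + 10*M) = -3 + r + 10*M)
t(9, 9)*U - 1*5001 = (-3 + 9 + 10*9)*(-11) - 1*5001 = (-3 + 9 + 90)*(-11) - 5001 = 96*(-11) - 5001 = -1056 - 5001 = -6057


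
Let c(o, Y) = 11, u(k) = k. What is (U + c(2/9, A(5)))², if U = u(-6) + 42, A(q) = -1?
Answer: 2209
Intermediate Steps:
U = 36 (U = -6 + 42 = 36)
(U + c(2/9, A(5)))² = (36 + 11)² = 47² = 2209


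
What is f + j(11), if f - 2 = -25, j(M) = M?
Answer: -12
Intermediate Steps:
f = -23 (f = 2 - 25 = -23)
f + j(11) = -23 + 11 = -12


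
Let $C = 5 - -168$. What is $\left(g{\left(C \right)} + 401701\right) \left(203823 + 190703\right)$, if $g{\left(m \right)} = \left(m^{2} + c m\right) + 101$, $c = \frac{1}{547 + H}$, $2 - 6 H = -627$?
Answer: $\frac{666157537240954}{3911} \approx 1.7033 \cdot 10^{11}$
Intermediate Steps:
$H = \frac{629}{6}$ ($H = \frac{1}{3} - - \frac{209}{2} = \frac{1}{3} + \frac{209}{2} = \frac{629}{6} \approx 104.83$)
$c = \frac{6}{3911}$ ($c = \frac{1}{547 + \frac{629}{6}} = \frac{1}{\frac{3911}{6}} = \frac{6}{3911} \approx 0.0015341$)
$C = 173$ ($C = 5 + 168 = 173$)
$g{\left(m \right)} = 101 + m^{2} + \frac{6 m}{3911}$ ($g{\left(m \right)} = \left(m^{2} + \frac{6 m}{3911}\right) + 101 = 101 + m^{2} + \frac{6 m}{3911}$)
$\left(g{\left(C \right)} + 401701\right) \left(203823 + 190703\right) = \left(\left(101 + 173^{2} + \frac{6}{3911} \cdot 173\right) + 401701\right) \left(203823 + 190703\right) = \left(\left(101 + 29929 + \frac{1038}{3911}\right) + 401701\right) 394526 = \left(\frac{117448368}{3911} + 401701\right) 394526 = \frac{1688500979}{3911} \cdot 394526 = \frac{666157537240954}{3911}$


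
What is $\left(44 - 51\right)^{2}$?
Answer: $49$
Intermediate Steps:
$\left(44 - 51\right)^{2} = \left(-7\right)^{2} = 49$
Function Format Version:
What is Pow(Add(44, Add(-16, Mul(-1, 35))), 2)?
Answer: 49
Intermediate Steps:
Pow(Add(44, Add(-16, Mul(-1, 35))), 2) = Pow(Add(44, Add(-16, -35)), 2) = Pow(Add(44, -51), 2) = Pow(-7, 2) = 49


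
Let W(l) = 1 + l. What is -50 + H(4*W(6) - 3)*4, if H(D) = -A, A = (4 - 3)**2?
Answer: -54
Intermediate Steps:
A = 1 (A = 1**2 = 1)
H(D) = -1 (H(D) = -1*1 = -1)
-50 + H(4*W(6) - 3)*4 = -50 - 1*4 = -50 - 4 = -54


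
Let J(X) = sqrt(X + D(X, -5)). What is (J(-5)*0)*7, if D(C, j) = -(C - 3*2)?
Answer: 0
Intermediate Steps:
D(C, j) = 6 - C (D(C, j) = -(C - 6) = -(-6 + C) = 6 - C)
J(X) = sqrt(6) (J(X) = sqrt(X + (6 - X)) = sqrt(6))
(J(-5)*0)*7 = (sqrt(6)*0)*7 = 0*7 = 0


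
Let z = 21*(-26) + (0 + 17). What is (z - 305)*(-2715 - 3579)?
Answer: 5249196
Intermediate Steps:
z = -529 (z = -546 + 17 = -529)
(z - 305)*(-2715 - 3579) = (-529 - 305)*(-2715 - 3579) = -834*(-6294) = 5249196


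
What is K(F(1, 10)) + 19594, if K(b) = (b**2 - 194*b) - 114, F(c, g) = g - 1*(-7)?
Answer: 16471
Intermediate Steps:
F(c, g) = 7 + g (F(c, g) = g + 7 = 7 + g)
K(b) = -114 + b**2 - 194*b
K(F(1, 10)) + 19594 = (-114 + (7 + 10)**2 - 194*(7 + 10)) + 19594 = (-114 + 17**2 - 194*17) + 19594 = (-114 + 289 - 3298) + 19594 = -3123 + 19594 = 16471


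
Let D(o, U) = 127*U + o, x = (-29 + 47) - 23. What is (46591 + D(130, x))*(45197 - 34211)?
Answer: 506300796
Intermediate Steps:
x = -5 (x = 18 - 23 = -5)
D(o, U) = o + 127*U
(46591 + D(130, x))*(45197 - 34211) = (46591 + (130 + 127*(-5)))*(45197 - 34211) = (46591 + (130 - 635))*10986 = (46591 - 505)*10986 = 46086*10986 = 506300796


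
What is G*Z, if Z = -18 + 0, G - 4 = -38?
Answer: 612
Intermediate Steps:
G = -34 (G = 4 - 38 = -34)
Z = -18
G*Z = -34*(-18) = 612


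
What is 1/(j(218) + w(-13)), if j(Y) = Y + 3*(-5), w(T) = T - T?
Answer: 1/203 ≈ 0.0049261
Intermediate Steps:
w(T) = 0
j(Y) = -15 + Y (j(Y) = Y - 15 = -15 + Y)
1/(j(218) + w(-13)) = 1/((-15 + 218) + 0) = 1/(203 + 0) = 1/203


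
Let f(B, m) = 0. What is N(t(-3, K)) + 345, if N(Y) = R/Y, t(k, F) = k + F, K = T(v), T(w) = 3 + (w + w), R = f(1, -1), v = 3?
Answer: 345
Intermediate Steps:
R = 0
T(w) = 3 + 2*w
K = 9 (K = 3 + 2*3 = 3 + 6 = 9)
t(k, F) = F + k
N(Y) = 0 (N(Y) = 0/Y = 0)
N(t(-3, K)) + 345 = 0 + 345 = 345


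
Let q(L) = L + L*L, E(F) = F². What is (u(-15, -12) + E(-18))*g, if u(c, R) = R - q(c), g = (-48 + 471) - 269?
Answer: 15708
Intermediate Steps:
q(L) = L + L²
g = 154 (g = 423 - 269 = 154)
u(c, R) = R - c*(1 + c)
(u(-15, -12) + E(-18))*g = ((-12 - 1*(-15)*(1 - 15)) + (-18)²)*154 = ((-12 - 1*(-15)*(-14)) + 324)*154 = ((-12 - 210) + 324)*154 = (-222 + 324)*154 = 102*154 = 15708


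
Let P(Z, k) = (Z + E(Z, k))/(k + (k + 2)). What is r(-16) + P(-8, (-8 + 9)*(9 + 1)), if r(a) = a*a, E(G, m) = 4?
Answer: 2814/11 ≈ 255.82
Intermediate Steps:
r(a) = a²
P(Z, k) = (4 + Z)/(2 + 2*k) (P(Z, k) = (Z + 4)/(k + (k + 2)) = (4 + Z)/(k + (2 + k)) = (4 + Z)/(2 + 2*k))
r(-16) + P(-8, (-8 + 9)*(9 + 1)) = (-16)² + (4 - 8)/(2*(1 + (-8 + 9)*(9 + 1))) = 256 + (½)*(-4)/(1 + 1*10) = 256 + (½)*(-4)/(1 + 10) = 256 + (½)*(-4)/11 = 256 + (½)*(1/11)*(-4) = 256 - 2/11 = 2814/11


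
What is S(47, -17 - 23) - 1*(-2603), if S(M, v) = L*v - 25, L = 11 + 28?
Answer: 1018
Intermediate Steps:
L = 39
S(M, v) = -25 + 39*v (S(M, v) = 39*v - 25 = -25 + 39*v)
S(47, -17 - 23) - 1*(-2603) = (-25 + 39*(-17 - 23)) - 1*(-2603) = (-25 + 39*(-40)) + 2603 = (-25 - 1560) + 2603 = -1585 + 2603 = 1018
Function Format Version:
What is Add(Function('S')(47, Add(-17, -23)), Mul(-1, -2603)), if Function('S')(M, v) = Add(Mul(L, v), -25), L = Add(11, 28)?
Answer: 1018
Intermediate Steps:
L = 39
Function('S')(M, v) = Add(-25, Mul(39, v)) (Function('S')(M, v) = Add(Mul(39, v), -25) = Add(-25, Mul(39, v)))
Add(Function('S')(47, Add(-17, -23)), Mul(-1, -2603)) = Add(Add(-25, Mul(39, Add(-17, -23))), Mul(-1, -2603)) = Add(Add(-25, Mul(39, -40)), 2603) = Add(Add(-25, -1560), 2603) = Add(-1585, 2603) = 1018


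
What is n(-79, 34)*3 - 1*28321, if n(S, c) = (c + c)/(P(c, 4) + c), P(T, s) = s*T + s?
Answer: -821275/29 ≈ -28320.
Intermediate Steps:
P(T, s) = s + T*s (P(T, s) = T*s + s = s + T*s)
n(S, c) = 2*c/(4 + 5*c) (n(S, c) = (c + c)/(4*(1 + c) + c) = (2*c)/((4 + 4*c) + c) = (2*c)/(4 + 5*c) = 2*c/(4 + 5*c))
n(-79, 34)*3 - 1*28321 = (2*34/(4 + 5*34))*3 - 1*28321 = (2*34/(4 + 170))*3 - 28321 = (2*34/174)*3 - 28321 = (2*34*(1/174))*3 - 28321 = (34/87)*3 - 28321 = 34/29 - 28321 = -821275/29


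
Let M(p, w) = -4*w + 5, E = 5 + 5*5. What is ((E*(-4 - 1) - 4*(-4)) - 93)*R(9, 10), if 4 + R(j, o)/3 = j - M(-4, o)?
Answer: -27240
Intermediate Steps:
E = 30 (E = 5 + 25 = 30)
M(p, w) = 5 - 4*w
R(j, o) = -27 + 3*j + 12*o (R(j, o) = -12 + 3*(j - (5 - 4*o)) = -12 + 3*(j + (-5 + 4*o)) = -12 + 3*(-5 + j + 4*o) = -12 + (-15 + 3*j + 12*o) = -27 + 3*j + 12*o)
((E*(-4 - 1) - 4*(-4)) - 93)*R(9, 10) = ((30*(-4 - 1) - 4*(-4)) - 93)*(-27 + 3*9 + 12*10) = ((30*(-5) + 16) - 93)*(-27 + 27 + 120) = ((-150 + 16) - 93)*120 = (-134 - 93)*120 = -227*120 = -27240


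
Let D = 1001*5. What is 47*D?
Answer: 235235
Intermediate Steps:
D = 5005
47*D = 47*5005 = 235235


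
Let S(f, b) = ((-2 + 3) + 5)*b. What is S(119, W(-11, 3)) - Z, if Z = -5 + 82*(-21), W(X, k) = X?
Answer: 1661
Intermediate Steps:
S(f, b) = 6*b (S(f, b) = (1 + 5)*b = 6*b)
Z = -1727 (Z = -5 - 1722 = -1727)
S(119, W(-11, 3)) - Z = 6*(-11) - 1*(-1727) = -66 + 1727 = 1661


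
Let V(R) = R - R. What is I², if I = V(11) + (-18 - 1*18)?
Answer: 1296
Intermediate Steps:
V(R) = 0
I = -36 (I = 0 + (-18 - 1*18) = 0 + (-18 - 18) = 0 - 36 = -36)
I² = (-36)² = 1296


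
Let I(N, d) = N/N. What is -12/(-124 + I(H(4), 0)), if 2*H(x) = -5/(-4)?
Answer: 4/41 ≈ 0.097561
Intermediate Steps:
H(x) = 5/8 (H(x) = (-5/(-4))/2 = (-5*(-¼))/2 = (½)*(5/4) = 5/8)
I(N, d) = 1
-12/(-124 + I(H(4), 0)) = -12/(-124 + 1) = -12/(-123) = -12*(-1/123) = 4/41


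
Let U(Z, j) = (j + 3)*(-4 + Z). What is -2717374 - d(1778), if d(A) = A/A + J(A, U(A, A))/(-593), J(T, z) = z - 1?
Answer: -1608243882/593 ≈ -2.7120e+6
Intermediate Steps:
U(Z, j) = (-4 + Z)*(3 + j) (U(Z, j) = (3 + j)*(-4 + Z) = (-4 + Z)*(3 + j))
J(T, z) = -1 + z
d(A) = 606/593 - A²/593 + A/593 (d(A) = A/A + (-1 + (-12 - 4*A + 3*A + A*A))/(-593) = 1 + (-1 + (-12 - 4*A + 3*A + A²))*(-1/593) = 1 + (-1 + (-12 + A² - A))*(-1/593) = 1 + (-13 + A² - A)*(-1/593) = 1 + (13/593 - A²/593 + A/593) = 606/593 - A²/593 + A/593)
-2717374 - d(1778) = -2717374 - (606/593 - 1/593*1778² + (1/593)*1778) = -2717374 - (606/593 - 1/593*3161284 + 1778/593) = -2717374 - (606/593 - 3161284/593 + 1778/593) = -2717374 - 1*(-3158900/593) = -2717374 + 3158900/593 = -1608243882/593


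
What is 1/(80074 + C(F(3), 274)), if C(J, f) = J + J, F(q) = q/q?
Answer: 1/80076 ≈ 1.2488e-5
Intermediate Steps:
F(q) = 1
C(J, f) = 2*J
1/(80074 + C(F(3), 274)) = 1/(80074 + 2*1) = 1/(80074 + 2) = 1/80076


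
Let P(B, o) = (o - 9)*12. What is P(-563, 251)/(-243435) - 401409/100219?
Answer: -32669345297/8132270755 ≈ -4.0173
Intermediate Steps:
P(B, o) = -108 + 12*o (P(B, o) = (-9 + o)*12 = -108 + 12*o)
P(-563, 251)/(-243435) - 401409/100219 = (-108 + 12*251)/(-243435) - 401409/100219 = (-108 + 3012)*(-1/243435) - 401409*1/100219 = 2904*(-1/243435) - 401409/100219 = -968/81145 - 401409/100219 = -32669345297/8132270755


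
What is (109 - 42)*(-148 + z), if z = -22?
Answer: -11390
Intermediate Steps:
(109 - 42)*(-148 + z) = (109 - 42)*(-148 - 22) = 67*(-170) = -11390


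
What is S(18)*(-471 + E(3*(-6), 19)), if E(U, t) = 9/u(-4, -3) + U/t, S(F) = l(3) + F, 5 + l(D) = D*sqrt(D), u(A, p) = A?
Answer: -468507/76 - 108117*sqrt(3)/76 ≈ -8628.6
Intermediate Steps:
l(D) = -5 + D**(3/2) (l(D) = -5 + D*sqrt(D) = -5 + D**(3/2))
S(F) = -5 + F + 3*sqrt(3) (S(F) = (-5 + 3**(3/2)) + F = (-5 + 3*sqrt(3)) + F = -5 + F + 3*sqrt(3))
E(U, t) = -9/4 + U/t (E(U, t) = 9/(-4) + U/t = 9*(-1/4) + U/t = -9/4 + U/t)
S(18)*(-471 + E(3*(-6), 19)) = (-5 + 18 + 3*sqrt(3))*(-471 + (-9/4 + (3*(-6))/19)) = (13 + 3*sqrt(3))*(-471 + (-9/4 - 18*1/19)) = (13 + 3*sqrt(3))*(-471 + (-9/4 - 18/19)) = (13 + 3*sqrt(3))*(-471 - 243/76) = (13 + 3*sqrt(3))*(-36039/76) = -468507/76 - 108117*sqrt(3)/76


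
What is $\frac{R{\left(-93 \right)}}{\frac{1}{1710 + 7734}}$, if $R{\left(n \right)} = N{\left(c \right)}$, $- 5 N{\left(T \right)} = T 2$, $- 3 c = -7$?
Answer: $- \frac{44072}{5} \approx -8814.4$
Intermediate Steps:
$c = \frac{7}{3}$ ($c = \left(- \frac{1}{3}\right) \left(-7\right) = \frac{7}{3} \approx 2.3333$)
$N{\left(T \right)} = - \frac{2 T}{5}$ ($N{\left(T \right)} = - \frac{T 2}{5} = - \frac{2 T}{5}$)
$R{\left(n \right)} = - \frac{14}{15}$ ($R{\left(n \right)} = \left(- \frac{2}{5}\right) \frac{7}{3} = - \frac{14}{15}$)
$\frac{R{\left(-93 \right)}}{\frac{1}{1710 + 7734}} = - \frac{14}{15 \frac{1}{1710 + 7734}} = - \frac{14}{15 \cdot \frac{1}{9444}} = - \frac{14 \frac{1}{\frac{1}{9444}}}{15} = \left(- \frac{14}{15}\right) 9444 = - \frac{44072}{5}$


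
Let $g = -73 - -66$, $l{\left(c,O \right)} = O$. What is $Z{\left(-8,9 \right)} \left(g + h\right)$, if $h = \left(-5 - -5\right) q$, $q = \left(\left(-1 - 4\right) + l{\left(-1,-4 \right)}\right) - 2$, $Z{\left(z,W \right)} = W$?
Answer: $-63$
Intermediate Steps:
$q = -11$ ($q = \left(\left(-1 - 4\right) - 4\right) - 2 = \left(-5 - 4\right) - 2 = -9 - 2 = -11$)
$h = 0$ ($h = \left(-5 - -5\right) \left(-11\right) = \left(-5 + 5\right) \left(-11\right) = 0 \left(-11\right) = 0$)
$g = -7$ ($g = -73 + 66 = -7$)
$Z{\left(-8,9 \right)} \left(g + h\right) = 9 \left(-7 + 0\right) = 9 \left(-7\right) = -63$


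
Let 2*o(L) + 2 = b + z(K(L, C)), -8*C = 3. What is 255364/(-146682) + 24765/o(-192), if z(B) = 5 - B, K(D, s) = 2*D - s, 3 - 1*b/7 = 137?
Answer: -29623843142/323507151 ≈ -91.571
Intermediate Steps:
b = -938 (b = 21 - 7*137 = 21 - 959 = -938)
C = -3/8 (C = -⅛*3 = -3/8 ≈ -0.37500)
K(D, s) = -s + 2*D
o(L) = -7483/16 - L (o(L) = -1 + (-938 + (5 - (-1*(-3/8) + 2*L)))/2 = -1 + (-938 + (5 - (3/8 + 2*L)))/2 = -1 + (-938 + (5 + (-3/8 - 2*L)))/2 = -1 + (-938 + (37/8 - 2*L))/2 = -1 + (-7467/8 - 2*L)/2 = -1 + (-7467/16 - L) = -7483/16 - L)
255364/(-146682) + 24765/o(-192) = 255364/(-146682) + 24765/(-7483/16 - 1*(-192)) = 255364*(-1/146682) + 24765/(-7483/16 + 192) = -127682/73341 + 24765/(-4411/16) = -127682/73341 + 24765*(-16/4411) = -127682/73341 - 396240/4411 = -29623843142/323507151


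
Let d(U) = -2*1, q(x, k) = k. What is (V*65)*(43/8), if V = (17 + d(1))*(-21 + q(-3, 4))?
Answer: -712725/8 ≈ -89091.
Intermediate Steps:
d(U) = -2
V = -255 (V = (17 - 2)*(-21 + 4) = 15*(-17) = -255)
(V*65)*(43/8) = (-255*65)*(43/8) = -712725/8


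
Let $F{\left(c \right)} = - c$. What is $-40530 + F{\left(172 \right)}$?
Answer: $-40702$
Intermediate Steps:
$-40530 + F{\left(172 \right)} = -40530 - 172 = -40702$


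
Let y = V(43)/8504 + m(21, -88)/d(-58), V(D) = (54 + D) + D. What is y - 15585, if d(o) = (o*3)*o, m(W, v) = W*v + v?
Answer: -83597291009/5363898 ≈ -15585.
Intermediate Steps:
m(W, v) = v + W*v
V(D) = 54 + 2*D
d(o) = 3*o**2 (d(o) = (3*o)*o = 3*o**2)
y = -940679/5363898 (y = (54 + 2*43)/8504 + (-88*(1 + 21))/((3*(-58)**2)) = (54 + 86)*(1/8504) + (-88*22)/((3*3364)) = 140*(1/8504) - 1936/10092 = 35/2126 - 1936*1/10092 = 35/2126 - 484/2523 = -940679/5363898 ≈ -0.17537)
y - 15585 = -940679/5363898 - 15585 = -83597291009/5363898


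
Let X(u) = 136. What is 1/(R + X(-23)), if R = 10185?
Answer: 1/10321 ≈ 9.6890e-5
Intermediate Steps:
1/(R + X(-23)) = 1/(10185 + 136) = 1/10321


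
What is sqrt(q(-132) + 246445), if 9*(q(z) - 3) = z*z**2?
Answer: 4*I*sqrt(569) ≈ 95.415*I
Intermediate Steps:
q(z) = 3 + z**3/9 (q(z) = 3 + (z*z**2)/9 = 3 + z**3/9)
sqrt(q(-132) + 246445) = sqrt((3 + (1/9)*(-132)**3) + 246445) = sqrt((3 + (1/9)*(-2299968)) + 246445) = sqrt((3 - 255552) + 246445) = sqrt(-255549 + 246445) = sqrt(-9104) = 4*I*sqrt(569)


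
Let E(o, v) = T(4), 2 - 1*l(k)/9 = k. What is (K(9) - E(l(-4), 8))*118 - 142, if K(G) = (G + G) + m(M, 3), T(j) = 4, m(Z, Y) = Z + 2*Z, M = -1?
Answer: 1156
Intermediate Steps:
l(k) = 18 - 9*k
m(Z, Y) = 3*Z
K(G) = -3 + 2*G (K(G) = (G + G) + 3*(-1) = 2*G - 3 = -3 + 2*G)
E(o, v) = 4
(K(9) - E(l(-4), 8))*118 - 142 = ((-3 + 2*9) - 1*4)*118 - 142 = ((-3 + 18) - 4)*118 - 142 = (15 - 4)*118 - 142 = 11*118 - 142 = 1298 - 142 = 1156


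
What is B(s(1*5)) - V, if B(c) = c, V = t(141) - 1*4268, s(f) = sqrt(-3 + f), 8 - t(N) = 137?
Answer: 4397 + sqrt(2) ≈ 4398.4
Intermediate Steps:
t(N) = -129 (t(N) = 8 - 1*137 = 8 - 137 = -129)
V = -4397 (V = -129 - 1*4268 = -129 - 4268 = -4397)
B(s(1*5)) - V = sqrt(-3 + 1*5) - 1*(-4397) = sqrt(-3 + 5) + 4397 = sqrt(2) + 4397 = 4397 + sqrt(2)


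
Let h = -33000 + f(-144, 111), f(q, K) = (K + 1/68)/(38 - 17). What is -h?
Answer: 47116451/1428 ≈ 32995.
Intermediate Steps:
f(q, K) = 1/1428 + K/21 (f(q, K) = (K + 1/68)/21 = (1/68 + K)*(1/21) = 1/1428 + K/21)
h = -47116451/1428 (h = -33000 + (1/1428 + (1/21)*111) = -33000 + (1/1428 + 37/7) = -33000 + 7549/1428 = -47116451/1428 ≈ -32995.)
-h = -1*(-47116451/1428) = 47116451/1428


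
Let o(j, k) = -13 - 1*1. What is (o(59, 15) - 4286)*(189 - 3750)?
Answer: 15312300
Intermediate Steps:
o(j, k) = -14 (o(j, k) = -13 - 1 = -14)
(o(59, 15) - 4286)*(189 - 3750) = (-14 - 4286)*(189 - 3750) = -4300*(-3561) = 15312300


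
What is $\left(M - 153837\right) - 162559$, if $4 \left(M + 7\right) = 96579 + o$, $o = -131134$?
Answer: $- \frac{1300167}{4} \approx -3.2504 \cdot 10^{5}$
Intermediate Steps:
$M = - \frac{34583}{4}$ ($M = -7 + \frac{96579 - 131134}{4} = -7 + \frac{1}{4} \left(-34555\right) = -7 - \frac{34555}{4} = - \frac{34583}{4} \approx -8645.8$)
$\left(M - 153837\right) - 162559 = \left(- \frac{34583}{4} - 153837\right) - 162559 = - \frac{649931}{4} - 162559 = - \frac{1300167}{4}$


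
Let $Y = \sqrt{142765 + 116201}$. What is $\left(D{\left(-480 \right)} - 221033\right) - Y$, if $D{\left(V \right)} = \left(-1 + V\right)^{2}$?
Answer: $10328 - 3 \sqrt{28774} \approx 9819.1$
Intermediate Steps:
$Y = 3 \sqrt{28774}$ ($Y = \sqrt{258966} = 3 \sqrt{28774} \approx 508.89$)
$\left(D{\left(-480 \right)} - 221033\right) - Y = \left(\left(-1 - 480\right)^{2} - 221033\right) - 3 \sqrt{28774} = \left(\left(-481\right)^{2} - 221033\right) - 3 \sqrt{28774} = \left(231361 - 221033\right) - 3 \sqrt{28774} = 10328 - 3 \sqrt{28774}$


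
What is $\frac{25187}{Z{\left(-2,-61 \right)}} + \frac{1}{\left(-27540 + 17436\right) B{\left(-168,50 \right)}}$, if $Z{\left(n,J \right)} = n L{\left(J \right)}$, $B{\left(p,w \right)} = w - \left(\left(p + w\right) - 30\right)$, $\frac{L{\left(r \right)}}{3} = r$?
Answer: $\frac{8398151723}{122036112} \approx 68.817$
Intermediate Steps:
$L{\left(r \right)} = 3 r$
$B{\left(p,w \right)} = 30 - p$ ($B{\left(p,w \right)} = w - \left(-30 + p + w\right) = 30 - p$)
$Z{\left(n,J \right)} = 3 J n$ ($Z{\left(n,J \right)} = n 3 J = 3 J n$)
$\frac{25187}{Z{\left(-2,-61 \right)}} + \frac{1}{\left(-27540 + 17436\right) B{\left(-168,50 \right)}} = \frac{25187}{3 \left(-61\right) \left(-2\right)} + \frac{1}{\left(-27540 + 17436\right) \left(30 - -168\right)} = \frac{25187}{366} + \frac{1}{\left(-10104\right) \left(30 + 168\right)} = 25187 \cdot \frac{1}{366} - \frac{1}{10104 \cdot 198} = \frac{25187}{366} - \frac{1}{2000592} = \frac{8398151723}{122036112}$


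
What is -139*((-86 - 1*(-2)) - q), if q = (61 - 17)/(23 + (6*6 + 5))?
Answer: 188345/16 ≈ 11772.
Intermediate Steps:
q = 11/16 (q = 44/(23 + (36 + 5)) = 44/(23 + 41) = 44/64 = 44*(1/64) = 11/16 ≈ 0.68750)
-139*((-86 - 1*(-2)) - q) = -139*((-86 - 1*(-2)) - 1*11/16) = -139*((-86 + 2) - 11/16) = -139*(-84 - 11/16) = -139*(-1355/16) = 188345/16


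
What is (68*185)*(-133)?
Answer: -1673140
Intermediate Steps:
(68*185)*(-133) = 12580*(-133) = -1673140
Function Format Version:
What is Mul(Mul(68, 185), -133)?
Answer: -1673140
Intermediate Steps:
Mul(Mul(68, 185), -133) = Mul(12580, -133) = -1673140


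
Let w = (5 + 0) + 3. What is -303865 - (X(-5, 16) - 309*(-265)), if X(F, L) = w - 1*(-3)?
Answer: -385761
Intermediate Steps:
w = 8 (w = 5 + 3 = 8)
X(F, L) = 11 (X(F, L) = 8 - 1*(-3) = 8 + 3 = 11)
-303865 - (X(-5, 16) - 309*(-265)) = -303865 - (11 - 309*(-265)) = -303865 - (11 + 81885) = -303865 - 1*81896 = -303865 - 81896 = -385761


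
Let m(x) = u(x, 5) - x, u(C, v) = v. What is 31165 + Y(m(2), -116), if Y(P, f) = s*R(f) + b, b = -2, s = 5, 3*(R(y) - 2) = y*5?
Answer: 90619/3 ≈ 30206.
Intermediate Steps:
R(y) = 2 + 5*y/3 (R(y) = 2 + (y*5)/3 = 2 + (5*y)/3 = 2 + 5*y/3)
m(x) = 5 - x
Y(P, f) = 8 + 25*f/3 (Y(P, f) = 5*(2 + 5*f/3) - 2 = (10 + 25*f/3) - 2 = 8 + 25*f/3)
31165 + Y(m(2), -116) = 31165 + (8 + (25/3)*(-116)) = 31165 + (8 - 2900/3) = 31165 - 2876/3 = 90619/3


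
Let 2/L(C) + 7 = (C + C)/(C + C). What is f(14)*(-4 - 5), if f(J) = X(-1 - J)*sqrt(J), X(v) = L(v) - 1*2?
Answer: 21*sqrt(14) ≈ 78.575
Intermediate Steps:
L(C) = -1/3 (L(C) = 2/(-7 + (C + C)/(C + C)) = 2/(-7 + (2*C)/((2*C))) = 2/(-7 + (2*C)*(1/(2*C))) = 2/(-7 + 1) = 2/(-6) = 2*(-1/6) = -1/3)
X(v) = -7/3 (X(v) = -1/3 - 1*2 = -1/3 - 2 = -7/3)
f(J) = -7*sqrt(J)/3
f(14)*(-4 - 5) = (-7*sqrt(14)/3)*(-4 - 5) = -7*sqrt(14)/3*(-9) = 21*sqrt(14)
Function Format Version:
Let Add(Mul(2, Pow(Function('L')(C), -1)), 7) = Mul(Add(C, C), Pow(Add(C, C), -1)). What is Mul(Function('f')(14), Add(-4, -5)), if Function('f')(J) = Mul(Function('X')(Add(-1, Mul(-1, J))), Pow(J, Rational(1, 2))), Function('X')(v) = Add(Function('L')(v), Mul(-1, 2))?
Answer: Mul(21, Pow(14, Rational(1, 2))) ≈ 78.575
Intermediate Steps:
Function('L')(C) = Rational(-1, 3) (Function('L')(C) = Mul(2, Pow(Add(-7, Mul(Add(C, C), Pow(Add(C, C), -1))), -1)) = Mul(2, Pow(Add(-7, Mul(Mul(2, C), Pow(Mul(2, C), -1))), -1)) = Mul(2, Pow(Add(-7, Mul(Mul(2, C), Mul(Rational(1, 2), Pow(C, -1)))), -1)) = Mul(2, Pow(Add(-7, 1), -1)) = Mul(2, Pow(-6, -1)) = Mul(2, Rational(-1, 6)) = Rational(-1, 3))
Function('X')(v) = Rational(-7, 3) (Function('X')(v) = Add(Rational(-1, 3), Mul(-1, 2)) = Add(Rational(-1, 3), -2) = Rational(-7, 3))
Function('f')(J) = Mul(Rational(-7, 3), Pow(J, Rational(1, 2)))
Mul(Function('f')(14), Add(-4, -5)) = Mul(Mul(Rational(-7, 3), Pow(14, Rational(1, 2))), Add(-4, -5)) = Mul(Mul(Rational(-7, 3), Pow(14, Rational(1, 2))), -9) = Mul(21, Pow(14, Rational(1, 2)))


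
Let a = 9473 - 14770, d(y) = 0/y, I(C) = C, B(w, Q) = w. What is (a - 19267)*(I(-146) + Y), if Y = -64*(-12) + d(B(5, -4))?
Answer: -15278808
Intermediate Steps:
d(y) = 0
a = -5297
Y = 768 (Y = -64*(-12) + 0 = 768 + 0 = 768)
(a - 19267)*(I(-146) + Y) = (-5297 - 19267)*(-146 + 768) = -24564*622 = -15278808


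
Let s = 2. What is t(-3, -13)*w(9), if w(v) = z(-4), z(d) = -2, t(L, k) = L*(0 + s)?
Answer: 12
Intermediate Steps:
t(L, k) = 2*L (t(L, k) = L*(0 + 2) = L*2 = 2*L)
w(v) = -2
t(-3, -13)*w(9) = (2*(-3))*(-2) = -6*(-2) = 12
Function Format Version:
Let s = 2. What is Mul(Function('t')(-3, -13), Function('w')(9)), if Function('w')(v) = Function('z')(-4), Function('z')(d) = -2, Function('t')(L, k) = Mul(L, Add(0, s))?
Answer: 12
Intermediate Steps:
Function('t')(L, k) = Mul(2, L) (Function('t')(L, k) = Mul(L, Add(0, 2)) = Mul(L, 2) = Mul(2, L))
Function('w')(v) = -2
Mul(Function('t')(-3, -13), Function('w')(9)) = Mul(Mul(2, -3), -2) = Mul(-6, -2) = 12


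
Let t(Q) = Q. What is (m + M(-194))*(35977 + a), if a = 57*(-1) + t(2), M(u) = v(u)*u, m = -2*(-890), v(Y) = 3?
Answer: 43034556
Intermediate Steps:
m = 1780
M(u) = 3*u
a = -55 (a = 57*(-1) + 2 = -57 + 2 = -55)
(m + M(-194))*(35977 + a) = (1780 + 3*(-194))*(35977 - 55) = (1780 - 582)*35922 = 1198*35922 = 43034556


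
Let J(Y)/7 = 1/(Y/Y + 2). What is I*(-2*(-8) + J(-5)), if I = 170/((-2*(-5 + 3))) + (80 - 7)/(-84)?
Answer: 192335/252 ≈ 763.23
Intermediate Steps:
J(Y) = 7/3 (J(Y) = 7/(Y/Y + 2) = 7/(1 + 2) = 7/3)
I = 3497/84 (I = 170/((-2*(-2))) + 73*(-1/84) = 170/4 - 73/84 = 170*(¼) - 73/84 = 85/2 - 73/84 = 3497/84 ≈ 41.631)
I*(-2*(-8) + J(-5)) = 3497*(-2*(-8) + 7/3)/84 = 3497*(16 + 7/3)/84 = (3497/84)*(55/3) = 192335/252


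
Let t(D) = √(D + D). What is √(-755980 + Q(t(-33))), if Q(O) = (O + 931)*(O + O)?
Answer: √(-756112 + 1862*I*√66) ≈ 8.698 + 869.59*I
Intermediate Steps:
t(D) = √2*√D (t(D) = √(2*D) = √2*√D)
Q(O) = 2*O*(931 + O) (Q(O) = (931 + O)*(2*O) = 2*O*(931 + O))
√(-755980 + Q(t(-33))) = √(-755980 + 2*(√2*√(-33))*(931 + √2*√(-33))) = √(-755980 + 2*(√2*(I*√33))*(931 + √2*(I*√33))) = √(-755980 + 2*(I*√66)*(931 + I*√66)) = √(-755980 + 2*I*√66*(931 + I*√66))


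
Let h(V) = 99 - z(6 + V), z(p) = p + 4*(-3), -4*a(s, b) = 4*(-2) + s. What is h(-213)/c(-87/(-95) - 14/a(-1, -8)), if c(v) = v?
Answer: -271890/4537 ≈ -59.927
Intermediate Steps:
a(s, b) = 2 - s/4 (a(s, b) = -(4*(-2) + s)/4 = -(-8 + s)/4 = 2 - s/4)
z(p) = -12 + p (z(p) = p - 12 = -12 + p)
h(V) = 105 - V (h(V) = 99 - (-12 + (6 + V)) = 99 - (-6 + V) = 99 + (6 - V) = 105 - V)
h(-213)/c(-87/(-95) - 14/a(-1, -8)) = (105 - 1*(-213))/(-87/(-95) - 14/(2 - ¼*(-1))) = (105 + 213)/(-87*(-1/95) - 14/(2 + ¼)) = 318/(87/95 - 14/9/4) = 318/(87/95 - 14*4/9) = 318/(87/95 - 56/9) = 318/(-4537/855) = 318*(-855/4537) = -271890/4537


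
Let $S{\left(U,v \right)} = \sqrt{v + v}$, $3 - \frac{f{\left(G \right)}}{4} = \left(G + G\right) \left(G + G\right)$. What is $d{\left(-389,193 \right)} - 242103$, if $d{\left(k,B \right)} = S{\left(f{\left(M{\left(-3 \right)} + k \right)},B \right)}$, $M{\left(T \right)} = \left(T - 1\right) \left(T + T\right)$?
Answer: $-242103 + \sqrt{386} \approx -2.4208 \cdot 10^{5}$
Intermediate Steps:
$M{\left(T \right)} = 2 T \left(-1 + T\right)$ ($M{\left(T \right)} = \left(-1 + T\right) 2 T = 2 T \left(-1 + T\right)$)
$f{\left(G \right)} = 12 - 16 G^{2}$ ($f{\left(G \right)} = 12 - 4 \left(G + G\right) \left(G + G\right) = 12 - 4 \cdot 2 G 2 G = 12 - 4 \cdot 4 G^{2} = 12 - 16 G^{2}$)
$S{\left(U,v \right)} = \sqrt{2} \sqrt{v}$ ($S{\left(U,v \right)} = \sqrt{2 v} = \sqrt{2} \sqrt{v}$)
$d{\left(k,B \right)} = \sqrt{2} \sqrt{B}$
$d{\left(-389,193 \right)} - 242103 = \sqrt{2} \sqrt{193} - 242103 = \sqrt{386} - 242103 = -242103 + \sqrt{386}$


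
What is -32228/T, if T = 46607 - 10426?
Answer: -32228/36181 ≈ -0.89074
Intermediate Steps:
T = 36181
-32228/T = -32228/36181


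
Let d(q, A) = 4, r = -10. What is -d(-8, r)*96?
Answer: -384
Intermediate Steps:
-d(-8, r)*96 = -1*4*96 = -4*96 = -384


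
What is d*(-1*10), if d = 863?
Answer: -8630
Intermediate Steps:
d*(-1*10) = 863*(-1*10) = 863*(-10) = -8630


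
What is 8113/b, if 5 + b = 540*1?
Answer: 8113/535 ≈ 15.164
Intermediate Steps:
b = 535 (b = -5 + 540*1 = -5 + 540 = 535)
8113/b = 8113/535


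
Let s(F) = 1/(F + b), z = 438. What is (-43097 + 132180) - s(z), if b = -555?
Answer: 10422712/117 ≈ 89083.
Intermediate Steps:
s(F) = 1/(-555 + F) (s(F) = 1/(F - 555) = 1/(-555 + F))
(-43097 + 132180) - s(z) = (-43097 + 132180) - 1/(-555 + 438) = 89083 - 1/(-117) = 89083 - 1*(-1/117) = 89083 + 1/117 = 10422712/117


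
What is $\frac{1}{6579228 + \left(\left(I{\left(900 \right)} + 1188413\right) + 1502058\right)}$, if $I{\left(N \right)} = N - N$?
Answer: $\frac{1}{9269699} \approx 1.0788 \cdot 10^{-7}$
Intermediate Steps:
$I{\left(N \right)} = 0$
$\frac{1}{6579228 + \left(\left(I{\left(900 \right)} + 1188413\right) + 1502058\right)} = \frac{1}{6579228 + \left(\left(0 + 1188413\right) + 1502058\right)} = \frac{1}{6579228 + \left(1188413 + 1502058\right)} = \frac{1}{6579228 + 2690471} = \frac{1}{9269699}$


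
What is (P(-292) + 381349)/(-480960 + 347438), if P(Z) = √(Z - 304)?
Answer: -381349/133522 - I*√149/66761 ≈ -2.8561 - 0.00018284*I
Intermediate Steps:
P(Z) = √(-304 + Z)
(P(-292) + 381349)/(-480960 + 347438) = (√(-304 - 292) + 381349)/(-480960 + 347438) = (√(-596) + 381349)/(-133522) = (2*I*√149 + 381349)*(-1/133522) = (381349 + 2*I*√149)*(-1/133522) = -381349/133522 - I*√149/66761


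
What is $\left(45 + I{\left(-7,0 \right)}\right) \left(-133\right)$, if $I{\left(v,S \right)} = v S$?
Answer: $-5985$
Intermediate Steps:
$I{\left(v,S \right)} = S v$
$\left(45 + I{\left(-7,0 \right)}\right) \left(-133\right) = \left(45 + 0 \left(-7\right)\right) \left(-133\right) = \left(45 + 0\right) \left(-133\right) = 45 \left(-133\right) = -5985$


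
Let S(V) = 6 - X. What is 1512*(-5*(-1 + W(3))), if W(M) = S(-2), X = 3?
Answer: -15120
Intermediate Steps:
S(V) = 3 (S(V) = 6 - 1*3 = 6 - 3 = 3)
W(M) = 3
1512*(-5*(-1 + W(3))) = 1512*(-5*(-1 + 3)) = 1512*(-5*2) = 1512*(-10) = -15120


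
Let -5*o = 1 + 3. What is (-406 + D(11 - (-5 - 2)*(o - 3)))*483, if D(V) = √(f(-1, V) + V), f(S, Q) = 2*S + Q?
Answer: -196098 + 483*I*√830/5 ≈ -1.961e+5 + 2783.0*I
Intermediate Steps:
o = -⅘ (o = -(1 + 3)/5 = -⅕*4 = -⅘ ≈ -0.80000)
f(S, Q) = Q + 2*S
D(V) = √(-2 + 2*V) (D(V) = √((V + 2*(-1)) + V) = √((V - 2) + V) = √((-2 + V) + V) = √(-2 + 2*V))
(-406 + D(11 - (-5 - 2)*(o - 3)))*483 = (-406 + √(-2 + 2*(11 - (-5 - 2)*(-⅘ - 3))))*483 = (-406 + √(-2 + 2*(11 - (-7)*(-19)/5)))*483 = (-406 + √(-2 + 2*(11 - 1*133/5)))*483 = (-406 + √(-2 + 2*(11 - 133/5)))*483 = (-406 + √(-2 + 2*(-78/5)))*483 = (-406 + √(-2 - 156/5))*483 = (-406 + √(-166/5))*483 = (-406 + I*√830/5)*483 = -196098 + 483*I*√830/5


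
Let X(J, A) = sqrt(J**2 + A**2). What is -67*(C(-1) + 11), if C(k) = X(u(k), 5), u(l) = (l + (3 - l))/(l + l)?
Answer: -737 - 67*sqrt(109)/2 ≈ -1086.8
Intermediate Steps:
u(l) = 3/(2*l) (u(l) = 3/((2*l)) = 3*(1/(2*l)) = 3/(2*l))
X(J, A) = sqrt(A**2 + J**2)
C(k) = sqrt(25 + 9/(4*k**2)) (C(k) = sqrt(5**2 + (3/(2*k))**2) = sqrt(25 + 9/(4*k**2)))
-67*(C(-1) + 11) = -67*(sqrt(100 + 9/(-1)**2)/2 + 11) = -67*(sqrt(100 + 9*1)/2 + 11) = -67*(sqrt(100 + 9)/2 + 11) = -67*(sqrt(109)/2 + 11) = -67*(11 + sqrt(109)/2) = -737 - 67*sqrt(109)/2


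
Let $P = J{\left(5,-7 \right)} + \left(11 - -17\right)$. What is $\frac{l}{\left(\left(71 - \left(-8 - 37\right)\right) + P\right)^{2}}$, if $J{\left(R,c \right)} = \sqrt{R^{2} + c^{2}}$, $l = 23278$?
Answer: $\frac{23278}{\left(144 + \sqrt{74}\right)^{2}} \approx 0.99959$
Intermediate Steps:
$P = 28 + \sqrt{74}$ ($P = \sqrt{5^{2} + \left(-7\right)^{2}} + \left(11 - -17\right) = \sqrt{25 + 49} + \left(11 + 17\right) = \sqrt{74} + 28 = 28 + \sqrt{74} \approx 36.602$)
$\frac{l}{\left(\left(71 - \left(-8 - 37\right)\right) + P\right)^{2}} = \frac{23278}{\left(\left(71 - \left(-8 - 37\right)\right) + \left(28 + \sqrt{74}\right)\right)^{2}} = \frac{23278}{\left(\left(71 - -45\right) + \left(28 + \sqrt{74}\right)\right)^{2}} = \frac{23278}{\left(\left(71 + 45\right) + \left(28 + \sqrt{74}\right)\right)^{2}} = \frac{23278}{\left(116 + \left(28 + \sqrt{74}\right)\right)^{2}} = \frac{23278}{\left(144 + \sqrt{74}\right)^{2}}$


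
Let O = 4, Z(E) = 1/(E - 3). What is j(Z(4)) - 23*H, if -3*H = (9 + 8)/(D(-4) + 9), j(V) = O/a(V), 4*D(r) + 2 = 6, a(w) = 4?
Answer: 421/30 ≈ 14.033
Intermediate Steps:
Z(E) = 1/(-3 + E)
D(r) = 1 (D(r) = -½ + (¼)*6 = -½ + 3/2 = 1)
j(V) = 1 (j(V) = 4/4 = 4*(¼) = 1)
H = -17/30 (H = -(9 + 8)/(3*(1 + 9)) = -17/(3*10) = -⅓*17/10 = -17/30 ≈ -0.56667)
j(Z(4)) - 23*H = 1 - 23*(-17/30) = 1 + 391/30 = 421/30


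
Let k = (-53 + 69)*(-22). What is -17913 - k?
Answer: -17561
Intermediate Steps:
k = -352 (k = 16*(-22) = -352)
-17913 - k = -17913 - 1*(-352) = -17913 + 352 = -17561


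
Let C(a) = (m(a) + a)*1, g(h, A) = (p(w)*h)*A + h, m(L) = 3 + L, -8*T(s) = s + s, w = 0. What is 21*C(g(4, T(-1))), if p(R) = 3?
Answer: 357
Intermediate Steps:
T(s) = -s/4 (T(s) = -(s + s)/8 = -s/4)
g(h, A) = h + 3*A*h (g(h, A) = (3*h)*A + h = 3*A*h + h = h + 3*A*h)
C(a) = 3 + 2*a (C(a) = ((3 + a) + a)*1 = (3 + 2*a)*1 = 3 + 2*a)
21*C(g(4, T(-1))) = 21*(3 + 2*(4*(1 + 3*(-¼*(-1))))) = 21*(3 + 2*(4*(1 + 3*(¼)))) = 21*(3 + 2*(4*(1 + ¾))) = 21*(3 + 2*(4*(7/4))) = 21*(3 + 2*7) = 21*(3 + 14) = 21*17 = 357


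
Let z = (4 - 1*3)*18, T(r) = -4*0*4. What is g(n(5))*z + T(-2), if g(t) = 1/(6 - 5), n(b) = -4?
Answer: 18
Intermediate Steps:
T(r) = 0 (T(r) = 0*4 = 0)
g(t) = 1 (g(t) = 1/1 = 1)
z = 18 (z = (4 - 3)*18 = 1*18 = 18)
g(n(5))*z + T(-2) = 1*18 + 0 = 18 + 0 = 18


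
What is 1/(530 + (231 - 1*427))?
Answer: 1/334 ≈ 0.0029940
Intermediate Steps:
1/(530 + (231 - 1*427)) = 1/(530 + (231 - 427)) = 1/(530 - 196) = 1/334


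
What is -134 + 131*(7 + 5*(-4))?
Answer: -1837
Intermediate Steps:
-134 + 131*(7 + 5*(-4)) = -134 + 131*(7 - 20) = -134 + 131*(-13) = -134 - 1703 = -1837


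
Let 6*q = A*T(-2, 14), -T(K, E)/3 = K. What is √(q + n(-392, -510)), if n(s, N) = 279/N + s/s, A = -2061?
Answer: I*√59549810/170 ≈ 45.393*I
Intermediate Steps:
T(K, E) = -3*K
n(s, N) = 1 + 279/N (n(s, N) = 279/N + 1 = 1 + 279/N)
q = -2061 (q = (-(-6183)*(-2))/6 = (-2061*6)/6 = (⅙)*(-12366) = -2061)
√(q + n(-392, -510)) = √(-2061 + (279 - 510)/(-510)) = √(-2061 - 1/510*(-231)) = √(-2061 + 77/170) = √(-350293/170) = I*√59549810/170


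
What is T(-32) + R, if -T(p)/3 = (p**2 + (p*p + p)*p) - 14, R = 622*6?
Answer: 95934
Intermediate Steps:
R = 3732
T(p) = 42 - 3*p**2 - 3*p*(p + p**2) (T(p) = -3*((p**2 + (p*p + p)*p) - 14) = -3*((p**2 + (p**2 + p)*p) - 14) = -3*((p**2 + (p + p**2)*p) - 14) = -3*((p**2 + p*(p + p**2)) - 14) = -3*(-14 + p**2 + p*(p + p**2)) = 42 - 3*p**2 - 3*p*(p + p**2))
T(-32) + R = (42 - 6*(-32)**2 - 3*(-32)**3) + 3732 = (42 - 6*1024 - 3*(-32768)) + 3732 = (42 - 6144 + 98304) + 3732 = 92202 + 3732 = 95934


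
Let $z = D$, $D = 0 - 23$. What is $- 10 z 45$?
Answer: $10350$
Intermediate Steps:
$D = -23$ ($D = 0 - 23 = -23$)
$z = -23$
$- 10 z 45 = \left(-10\right) \left(-23\right) 45 = 230 \cdot 45 = 10350$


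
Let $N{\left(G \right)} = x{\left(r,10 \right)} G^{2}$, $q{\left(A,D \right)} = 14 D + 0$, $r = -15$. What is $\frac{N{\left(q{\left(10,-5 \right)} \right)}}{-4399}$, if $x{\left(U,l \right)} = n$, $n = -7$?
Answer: $\frac{34300}{4399} \approx 7.7972$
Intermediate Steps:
$x{\left(U,l \right)} = -7$
$q{\left(A,D \right)} = 14 D$
$N{\left(G \right)} = - 7 G^{2}$
$\frac{N{\left(q{\left(10,-5 \right)} \right)}}{-4399} = \frac{\left(-7\right) \left(14 \left(-5\right)\right)^{2}}{-4399} = - 7 \left(-70\right)^{2} \left(- \frac{1}{4399}\right) = \left(-7\right) 4900 \left(- \frac{1}{4399}\right) = \left(-34300\right) \left(- \frac{1}{4399}\right) = \frac{34300}{4399}$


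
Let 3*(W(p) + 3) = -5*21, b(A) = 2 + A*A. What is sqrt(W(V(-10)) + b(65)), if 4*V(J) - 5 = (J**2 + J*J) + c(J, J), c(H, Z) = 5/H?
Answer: sqrt(4189) ≈ 64.723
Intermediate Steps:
V(J) = 5/4 + J**2/2 + 5/(4*J) (V(J) = 5/4 + ((J**2 + J*J) + 5/J)/4 = 5/4 + ((J**2 + J**2) + 5/J)/4 = 5/4 + (2*J**2 + 5/J)/4 = 5/4 + (J**2/2 + 5/(4*J)) = 5/4 + J**2/2 + 5/(4*J))
b(A) = 2 + A**2
W(p) = -38 (W(p) = -3 + (-5*21)/3 = -3 + (1/3)*(-105) = -3 - 35 = -38)
sqrt(W(V(-10)) + b(65)) = sqrt(-38 + (2 + 65**2)) = sqrt(-38 + (2 + 4225)) = sqrt(-38 + 4227) = sqrt(4189)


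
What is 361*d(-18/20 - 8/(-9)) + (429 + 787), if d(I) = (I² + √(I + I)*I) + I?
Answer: 9817471/8100 - 361*I*√5/1350 ≈ 1212.0 - 0.59794*I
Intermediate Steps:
d(I) = I + I² + √2*I^(3/2) (d(I) = (I² + √(2*I)*I) + I = (I² + (√2*√I)*I) + I = (I² + √2*I^(3/2)) + I = I + I² + √2*I^(3/2))
361*d(-18/20 - 8/(-9)) + (429 + 787) = 361*((-18/20 - 8/(-9)) + (-18/20 - 8/(-9))² + √2*(-18/20 - 8/(-9))^(3/2)) + (429 + 787) = 361*((-18*1/20 - 8*(-⅑)) + (-18*1/20 - 8*(-⅑))² + √2*(-18*1/20 - 8*(-⅑))^(3/2)) + 1216 = 361*((-9/10 + 8/9) + (-9/10 + 8/9)² + √2*(-9/10 + 8/9)^(3/2)) + 1216 = 361*(-1/90 + (-1/90)² + √2*(-1/90)^(3/2)) + 1216 = 361*(-1/90 + 1/8100 + √2*(-I*√10/2700)) + 1216 = 361*(-1/90 + 1/8100 - I*√5/1350) + 1216 = 361*(-89/8100 - I*√5/1350) + 1216 = (-32129/8100 - 361*I*√5/1350) + 1216 = 9817471/8100 - 361*I*√5/1350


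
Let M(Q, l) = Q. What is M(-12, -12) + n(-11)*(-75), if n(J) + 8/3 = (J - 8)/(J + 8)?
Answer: -287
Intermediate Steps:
n(J) = -8/3 + (-8 + J)/(8 + J) (n(J) = -8/3 + (J - 8)/(J + 8) = -8/3 + (-8 + J)/(8 + J))
M(-12, -12) + n(-11)*(-75) = -12 + ((-88 - 5*(-11))/(3*(8 - 11)))*(-75) = -12 + ((⅓)*(-88 + 55)/(-3))*(-75) = -12 + ((⅓)*(-⅓)*(-33))*(-75) = -12 + (11/3)*(-75) = -12 - 275 = -287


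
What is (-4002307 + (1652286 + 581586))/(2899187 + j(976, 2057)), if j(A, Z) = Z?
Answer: -1768435/2901244 ≈ -0.60954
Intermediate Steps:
(-4002307 + (1652286 + 581586))/(2899187 + j(976, 2057)) = (-4002307 + (1652286 + 581586))/(2899187 + 2057) = (-4002307 + 2233872)/2901244 = -1768435*1/2901244 = -1768435/2901244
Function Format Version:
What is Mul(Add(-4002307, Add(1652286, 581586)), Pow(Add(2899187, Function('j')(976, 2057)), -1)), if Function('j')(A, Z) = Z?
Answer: Rational(-1768435, 2901244) ≈ -0.60954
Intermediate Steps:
Mul(Add(-4002307, Add(1652286, 581586)), Pow(Add(2899187, Function('j')(976, 2057)), -1)) = Mul(Add(-4002307, Add(1652286, 581586)), Pow(Add(2899187, 2057), -1)) = Mul(Add(-4002307, 2233872), Pow(2901244, -1)) = Mul(-1768435, Rational(1, 2901244)) = Rational(-1768435, 2901244)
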